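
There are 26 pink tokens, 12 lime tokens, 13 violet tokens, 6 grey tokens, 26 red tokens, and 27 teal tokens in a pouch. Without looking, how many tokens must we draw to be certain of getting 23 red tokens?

107

The worst case draws every non-red token first: 26 + 12 + 13 + 6 + 27 = 84.
The next 23 draws are then forced to be red, giving 84 + 23 = 107.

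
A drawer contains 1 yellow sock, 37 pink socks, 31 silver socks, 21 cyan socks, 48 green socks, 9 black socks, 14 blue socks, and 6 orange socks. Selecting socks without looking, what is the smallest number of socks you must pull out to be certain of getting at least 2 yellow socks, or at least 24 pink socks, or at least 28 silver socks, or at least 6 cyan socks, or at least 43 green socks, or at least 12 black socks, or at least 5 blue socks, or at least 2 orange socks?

113

Each of the 8 colors has its own threshold; avoid all of them simultaneously.
The worst case stops just short of every target: 1 yellow, 23 pink, 27 silver, 5 cyan, 42 green, all 9 black, 4 blue, 1 orange — 1 + 23 + 27 + 5 + 42 + 9 + 4 + 1 = 112 socks.
One more sock must push some color to its target, so 112 + 1 = 113.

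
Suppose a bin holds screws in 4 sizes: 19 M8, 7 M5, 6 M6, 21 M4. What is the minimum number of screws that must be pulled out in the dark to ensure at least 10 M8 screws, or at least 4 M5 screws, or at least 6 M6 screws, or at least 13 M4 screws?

30

Each of the 4 sizes has its own threshold; avoid all of them simultaneously.
The worst case stops just short of every target: 9 M8, 3 M5, 5 M6, 12 M4 — 9 + 3 + 5 + 12 = 29 screws.
One more screw must push some size to its target, so 29 + 1 = 30.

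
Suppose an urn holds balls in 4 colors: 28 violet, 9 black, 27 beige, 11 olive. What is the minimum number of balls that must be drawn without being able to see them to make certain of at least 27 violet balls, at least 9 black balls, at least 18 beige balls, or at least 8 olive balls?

The worst case stops just short of every target: 26 violet, 8 black, 17 beige, 7 olive — 26 + 8 + 17 + 7 = 58 balls.
One more ball must push some color to its target, so 58 + 1 = 59.

59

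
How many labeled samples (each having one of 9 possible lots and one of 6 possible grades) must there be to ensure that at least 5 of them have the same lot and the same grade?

There are 9 × 6 = 54 (lot, grade) combinations acting as pigeonholes.
With 54 × 4 = 216 labeled samples we could place exactly 4 in each, with no (lot, grade) pair reaching 5.
One more forces some (lot, grade) pair to hold 5, so 216 + 1 = 217.

217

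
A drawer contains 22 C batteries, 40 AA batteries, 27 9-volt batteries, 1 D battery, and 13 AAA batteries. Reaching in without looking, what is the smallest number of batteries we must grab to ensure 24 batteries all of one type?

Treat the 5 types as pigeonholes.
In the worst case we take at most 23 of each type, but all 22 C, all 1 D, and all 13 AAA (fewer than 23), giving 22 + 23 + 23 + 1 + 13 = 82.
One more battery then forces some type to 24, so 82 + 1 = 83.

83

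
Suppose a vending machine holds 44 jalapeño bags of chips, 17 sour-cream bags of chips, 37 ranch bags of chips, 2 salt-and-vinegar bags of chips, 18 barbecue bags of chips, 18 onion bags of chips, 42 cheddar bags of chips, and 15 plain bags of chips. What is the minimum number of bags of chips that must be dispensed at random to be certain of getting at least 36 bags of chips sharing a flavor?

176

In the worst case we take at most 35 of each flavor, but all 17 sour-cream, all 2 salt-and-vinegar, all 18 barbecue, all 18 onion, and all 15 plain (fewer than 35), giving 35 + 17 + 35 + 2 + 18 + 18 + 35 + 15 = 175.
One more bag of chips then forces some flavor to 36, so 175 + 1 = 176.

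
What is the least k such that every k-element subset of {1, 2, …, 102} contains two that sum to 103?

52

Partition {1, …, 102} into 51 pairs: {1,102}, {2,101}, …, {51,52}.
Choosing 51 integers — say the integers 1 through 51 — takes one from each pair and avoids the property.
Choosing 52 forces two into the same pair by pigeonhole, and those sum to 103. So 52.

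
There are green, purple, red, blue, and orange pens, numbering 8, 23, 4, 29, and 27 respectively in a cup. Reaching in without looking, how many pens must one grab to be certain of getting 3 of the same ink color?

The worst case takes 2 pens of each ink color without reaching 3 of any: 5 × 2 = 10.
The next pen must bring some ink color to 3, so 10 + 1 = 11.

11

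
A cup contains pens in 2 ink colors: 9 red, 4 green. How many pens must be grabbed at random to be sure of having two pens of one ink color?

The worst case takes 1 pen of each ink color without reaching 2 of any: 2 × 1 = 2.
The next pen must bring some ink color to 2, so 2 + 1 = 3.

3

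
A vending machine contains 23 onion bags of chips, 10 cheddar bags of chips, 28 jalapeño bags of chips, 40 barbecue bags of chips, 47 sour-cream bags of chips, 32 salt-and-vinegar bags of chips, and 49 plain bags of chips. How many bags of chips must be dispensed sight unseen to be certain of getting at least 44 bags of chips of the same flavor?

220

In the worst case we take at most 43 of each flavor, but all 23 onion, all 10 cheddar, all 28 jalapeño, all 40 barbecue, and all 32 salt-and-vinegar (fewer than 43), giving 23 + 10 + 28 + 40 + 43 + 32 + 43 = 219.
One more bag of chips then forces some flavor to 44, so 219 + 1 = 220.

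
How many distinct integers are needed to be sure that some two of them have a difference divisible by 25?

Use the pigeonhole principle on residue classes: two integers differ by a multiple of 25 exactly when they share a remainder mod 25.
There are 25 residue classes mod 25, so 25 integers can all lie in distinct classes.
One more integer must repeat a residue, giving a difference divisible by 25. So n = 25 + 1 = 26.

26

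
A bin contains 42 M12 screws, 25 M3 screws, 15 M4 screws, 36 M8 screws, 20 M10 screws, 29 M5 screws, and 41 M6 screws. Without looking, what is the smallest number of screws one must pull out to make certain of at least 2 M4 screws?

195

To avoid M4 screws as long as possible, exhaust the other 6 sizes first.
The worst case draws every non-M4 screw first: 42 + 25 + 36 + 20 + 29 + 41 = 193.
The next 2 draws are then forced to be M4, giving 193 + 2 = 195.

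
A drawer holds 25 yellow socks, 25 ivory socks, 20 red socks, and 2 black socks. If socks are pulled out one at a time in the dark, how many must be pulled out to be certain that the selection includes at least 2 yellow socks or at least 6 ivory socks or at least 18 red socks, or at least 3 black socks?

26

Each of the 4 colors has its own threshold; avoid all of them simultaneously.
The worst case stops just short of every target: 1 yellow, 5 ivory, 17 red, 2 black — 1 + 5 + 17 + 2 = 25 socks.
One more sock must push some color to its target, so 25 + 1 = 26.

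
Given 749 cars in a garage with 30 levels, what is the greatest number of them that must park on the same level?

25

The 749 cars fall into 30 levels.
If each of the 30 levels held at most 24, the total would be at most 30 × 24 = 720 < 749, a contradiction.
So at least one holds ⌈749/30⌉ = 25.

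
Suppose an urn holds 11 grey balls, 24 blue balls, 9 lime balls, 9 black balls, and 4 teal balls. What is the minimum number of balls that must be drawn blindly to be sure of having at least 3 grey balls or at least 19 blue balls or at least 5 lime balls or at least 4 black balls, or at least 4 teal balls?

31

Each of the 5 colors has its own threshold; avoid all of them simultaneously.
The worst case stops just short of every target: 2 grey, 18 blue, 4 lime, 3 black, 3 teal — 2 + 18 + 4 + 3 + 3 = 30 balls.
One more ball must push some color to its target, so 30 + 1 = 31.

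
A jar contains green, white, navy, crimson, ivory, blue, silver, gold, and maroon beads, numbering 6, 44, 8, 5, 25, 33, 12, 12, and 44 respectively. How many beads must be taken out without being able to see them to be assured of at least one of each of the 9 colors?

The hardest color to obtain is crimson: we could draw every other bead first — 189 − 5 = 184 beads — without a single crimson one.
The next draw must be crimson, so 184 + 1 = 185.

185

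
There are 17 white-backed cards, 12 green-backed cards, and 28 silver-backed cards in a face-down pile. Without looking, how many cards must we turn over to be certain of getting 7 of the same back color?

19

Treat the 3 back colors as pigeonholes.
The worst case takes 6 cards of each back color without reaching 7 of any: 3 × 6 = 18.
The next card must bring some back color to 7, so 18 + 1 = 19.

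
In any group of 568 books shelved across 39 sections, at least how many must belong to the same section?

The 568 books fall into 39 sections.
If each of the 39 sections held at most 14, the total would be at most 39 × 14 = 546 < 568, a contradiction.
So at least one holds ⌈568/39⌉ = 15.

15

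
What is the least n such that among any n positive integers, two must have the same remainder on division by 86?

Two integers differ by a multiple of 86 exactly when they share a remainder mod 86.
There are 86 residue classes mod 86, so 86 integers can all lie in distinct classes.
One more integer must repeat a residue, giving a difference divisible by 86. So n = 86 + 1 = 87.

87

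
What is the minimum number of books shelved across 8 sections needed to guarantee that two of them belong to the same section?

There are 8 sections acting as pigeonholes.
With 8 books we could place one in each, avoiding any repeat.
One more forces some class to hold 2, so 8 + 1 = 9.

9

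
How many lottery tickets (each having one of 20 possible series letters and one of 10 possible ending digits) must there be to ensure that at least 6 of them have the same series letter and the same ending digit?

There are 20 × 10 = 200 (series letter, ending digit) combinations acting as pigeonholes.
With 200 × 5 = 1000 lottery tickets we could place exactly 5 in each, with no (series letter, ending digit) pair reaching 6.
One more forces some (series letter, ending digit) pair to hold 6, so 1000 + 1 = 1001.

1001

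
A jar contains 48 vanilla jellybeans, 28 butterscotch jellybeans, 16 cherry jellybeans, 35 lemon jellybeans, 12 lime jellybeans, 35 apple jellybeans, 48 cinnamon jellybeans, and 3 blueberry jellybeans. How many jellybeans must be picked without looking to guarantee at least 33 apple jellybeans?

The worst case draws every non-apple jellybean first: 48 + 28 + 16 + 35 + 12 + 48 + 3 = 190.
The next 33 draws are then forced to be apple, giving 190 + 33 = 223.

223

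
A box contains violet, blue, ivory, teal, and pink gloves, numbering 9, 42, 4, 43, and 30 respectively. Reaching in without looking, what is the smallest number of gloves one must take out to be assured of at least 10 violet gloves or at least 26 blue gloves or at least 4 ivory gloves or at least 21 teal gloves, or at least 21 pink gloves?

78

Each of the 5 colors has its own threshold; avoid all of them simultaneously.
The worst case stops just short of every target: 9 violet, 25 blue, 3 ivory, 20 teal, 20 pink — 9 + 25 + 3 + 20 + 20 = 77 gloves.
One more glove must push some color to its target, so 77 + 1 = 78.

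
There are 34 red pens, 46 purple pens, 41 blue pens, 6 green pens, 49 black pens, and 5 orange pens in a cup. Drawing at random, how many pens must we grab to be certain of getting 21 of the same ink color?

Treat the 6 ink colors as pigeonholes.
In the worst case we take at most 20 of each ink color, but all 6 green and all 5 orange (fewer than 20), giving 20 + 20 + 20 + 6 + 20 + 5 = 91.
One more pen then forces some ink color to 21, so 91 + 1 = 92.

92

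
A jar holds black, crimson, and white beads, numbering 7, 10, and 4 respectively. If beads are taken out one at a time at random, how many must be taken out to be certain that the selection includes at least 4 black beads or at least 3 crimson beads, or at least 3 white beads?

8

Each of the 3 colors has its own threshold; avoid all of them simultaneously.
The worst case stops just short of every target: 3 black, 2 crimson, 2 white — 3 + 2 + 2 = 7 beads.
One more bead must push some color to its target, so 7 + 1 = 8.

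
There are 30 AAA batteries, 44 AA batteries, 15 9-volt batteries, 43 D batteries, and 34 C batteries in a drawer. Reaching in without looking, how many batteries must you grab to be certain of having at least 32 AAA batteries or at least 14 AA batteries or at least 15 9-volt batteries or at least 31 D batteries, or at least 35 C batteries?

122

The worst case stops just short of every target: all 30 AAA, 13 AA, 14 9-volt, 30 D, 34 C — 30 + 13 + 14 + 30 + 34 = 121 batteries.
One more battery must push some type to its target, so 121 + 1 = 122.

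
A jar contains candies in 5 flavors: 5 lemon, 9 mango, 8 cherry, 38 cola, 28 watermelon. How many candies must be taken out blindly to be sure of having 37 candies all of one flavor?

87

Treat the 5 flavors as pigeonholes.
In the worst case we take at most 36 of each flavor, but all 5 lemon, all 9 mango, all 8 cherry, and all 28 watermelon (fewer than 36), giving 5 + 9 + 8 + 36 + 28 = 86.
One more candy then forces some flavor to 37, so 86 + 1 = 87.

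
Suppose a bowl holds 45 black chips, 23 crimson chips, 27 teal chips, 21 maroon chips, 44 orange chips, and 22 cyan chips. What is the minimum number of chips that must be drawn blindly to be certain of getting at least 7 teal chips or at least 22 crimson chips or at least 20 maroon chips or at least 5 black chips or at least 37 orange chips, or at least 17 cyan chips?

103

Each of the 6 colors has its own threshold; avoid all of them simultaneously.
The worst case stops just short of every target: 4 black, 21 crimson, 6 teal, 19 maroon, 36 orange, 16 cyan — 4 + 21 + 6 + 19 + 36 + 16 = 102 chips.
One more chip must push some color to its target, so 102 + 1 = 103.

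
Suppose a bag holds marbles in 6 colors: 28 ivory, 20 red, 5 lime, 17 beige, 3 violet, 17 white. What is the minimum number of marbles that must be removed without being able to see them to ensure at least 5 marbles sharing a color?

Treat the 6 colors as pigeonholes.
In the worst case we take at most 4 of each color, but all 3 violet (fewer than 4), giving 4 + 4 + 4 + 4 + 3 + 4 = 23.
One more marble then forces some color to 5, so 23 + 1 = 24.

24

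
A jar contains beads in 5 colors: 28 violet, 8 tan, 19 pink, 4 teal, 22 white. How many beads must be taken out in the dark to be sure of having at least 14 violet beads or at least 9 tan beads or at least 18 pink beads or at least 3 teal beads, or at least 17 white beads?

The worst case stops just short of every target: 13 violet, 8 tan, 17 pink, 2 teal, 16 white — 13 + 8 + 17 + 2 + 16 = 56 beads.
One more bead must push some color to its target, so 56 + 1 = 57.

57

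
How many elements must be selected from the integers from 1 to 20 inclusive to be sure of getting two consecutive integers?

Partition {1, …, 20} into 10 pairs: {1,2}, {3,4}, …, {19,20}.
Choosing 10 integers — say the 10 even numbers 2, 4, …, 20 — takes one from each pair and avoids the property.
Choosing 11 forces two into the same pair by pigeonhole, and those are consecutive. So 11.

11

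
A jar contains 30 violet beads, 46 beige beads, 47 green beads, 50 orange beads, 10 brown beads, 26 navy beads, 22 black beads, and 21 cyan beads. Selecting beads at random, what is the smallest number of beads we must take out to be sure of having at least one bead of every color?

243

The hardest color to obtain is brown: we could draw every other bead first — 252 − 10 = 242 beads — without a single brown one.
The next draw must be brown, so 242 + 1 = 243.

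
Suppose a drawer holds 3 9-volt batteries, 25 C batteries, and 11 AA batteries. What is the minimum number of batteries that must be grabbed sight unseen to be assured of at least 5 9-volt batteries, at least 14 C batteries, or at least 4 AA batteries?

The worst case stops just short of every target: all 3 9-volt, 13 C, 3 AA — 3 + 13 + 3 = 19 batteries.
One more battery must push some type to its target, so 19 + 1 = 20.

20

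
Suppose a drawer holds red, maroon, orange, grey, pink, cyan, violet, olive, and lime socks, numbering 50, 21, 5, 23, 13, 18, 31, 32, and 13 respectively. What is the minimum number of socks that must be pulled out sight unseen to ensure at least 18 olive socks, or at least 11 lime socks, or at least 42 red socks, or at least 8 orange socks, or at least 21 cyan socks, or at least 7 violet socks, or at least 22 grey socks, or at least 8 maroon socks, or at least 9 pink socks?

The worst case stops just short of every target: 41 red, 7 maroon, all 5 orange, 21 grey, 8 pink, all 18 cyan, 6 violet, 17 olive, 10 lime — 41 + 7 + 5 + 21 + 8 + 18 + 6 + 17 + 10 = 133 socks.
One more sock must push some color to its target, so 133 + 1 = 134.

134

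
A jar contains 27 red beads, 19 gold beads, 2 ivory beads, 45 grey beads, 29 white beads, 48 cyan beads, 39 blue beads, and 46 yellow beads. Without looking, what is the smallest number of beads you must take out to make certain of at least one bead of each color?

254

The hardest color to obtain is ivory: we could draw every other bead first — 255 − 2 = 253 beads — without a single ivory one.
The next draw must be ivory, so 253 + 1 = 254.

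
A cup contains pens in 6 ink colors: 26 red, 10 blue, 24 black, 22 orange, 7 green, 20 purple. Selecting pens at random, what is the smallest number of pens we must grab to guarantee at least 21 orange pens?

The worst case draws every non-orange pen first: 26 + 10 + 24 + 7 + 20 = 87.
The next 21 draws are then forced to be orange, giving 87 + 21 = 108.

108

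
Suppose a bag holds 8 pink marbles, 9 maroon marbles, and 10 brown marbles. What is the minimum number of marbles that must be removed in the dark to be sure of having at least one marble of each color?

20

The hardest color to obtain is pink: we could draw every other marble first — 27 − 8 = 19 marbles — without a single pink one.
The next draw must be pink, so 19 + 1 = 20.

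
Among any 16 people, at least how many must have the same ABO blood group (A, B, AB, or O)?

4

There are 4 ABO blood groups, which serve as the pigeonholes.
If each of the 4 ABO blood groups held at most 3, the total would be at most 4 × 3 = 12 < 16, a contradiction.
So at least one holds ⌈16/4⌉ = 4.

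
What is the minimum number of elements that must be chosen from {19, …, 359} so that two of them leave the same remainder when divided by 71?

Use the pigeonhole principle on residue classes: group the integers by remainder mod 71; there are 71 residue classes, each nonempty in this range.
Choosing one from each class (71 integers) avoids any shared remainder.
One more choice must repeat a class, so two differ by a multiple of 71. Hence 71 + 1 = 72.

72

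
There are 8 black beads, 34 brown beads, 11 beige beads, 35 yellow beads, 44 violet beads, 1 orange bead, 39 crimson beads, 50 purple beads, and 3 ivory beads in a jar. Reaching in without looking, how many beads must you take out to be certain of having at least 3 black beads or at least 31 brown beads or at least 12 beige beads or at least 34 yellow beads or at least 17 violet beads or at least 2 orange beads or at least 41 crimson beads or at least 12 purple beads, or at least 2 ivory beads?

The worst case stops just short of every target: 2 black, 30 brown, 11 beige, 33 yellow, 16 violet, 1 orange, all 39 crimson, 11 purple, 1 ivory — 2 + 30 + 11 + 33 + 16 + 1 + 39 + 11 + 1 = 144 beads.
One more bead must push some color to its target, so 144 + 1 = 145.

145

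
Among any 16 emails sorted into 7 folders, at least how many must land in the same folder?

3

If each of the 7 folders held at most 2, the total would be at most 7 × 2 = 14 < 16, a contradiction.
So at least one holds ⌈16/7⌉ = 3.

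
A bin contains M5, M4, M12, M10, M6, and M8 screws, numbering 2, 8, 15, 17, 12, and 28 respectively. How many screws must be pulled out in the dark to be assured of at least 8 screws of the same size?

38

Treat the 6 sizes as pigeonholes.
In the worst case we take at most 7 of each size, but all 2 M5 (fewer than 7), giving 2 + 7 + 7 + 7 + 7 + 7 = 37.
One more screw then forces some size to 8, so 37 + 1 = 38.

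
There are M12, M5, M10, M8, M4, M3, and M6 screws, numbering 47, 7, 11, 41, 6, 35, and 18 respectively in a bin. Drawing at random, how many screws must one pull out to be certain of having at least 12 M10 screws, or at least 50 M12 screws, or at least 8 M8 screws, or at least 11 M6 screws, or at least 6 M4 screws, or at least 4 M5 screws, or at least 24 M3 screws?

107

The worst case stops just short of every target: all 47 M12, 3 M5, 11 M10, 7 M8, 5 M4, 23 M3, 10 M6 — 47 + 3 + 11 + 7 + 5 + 23 + 10 = 106 screws.
One more screw must push some size to its target, so 106 + 1 = 107.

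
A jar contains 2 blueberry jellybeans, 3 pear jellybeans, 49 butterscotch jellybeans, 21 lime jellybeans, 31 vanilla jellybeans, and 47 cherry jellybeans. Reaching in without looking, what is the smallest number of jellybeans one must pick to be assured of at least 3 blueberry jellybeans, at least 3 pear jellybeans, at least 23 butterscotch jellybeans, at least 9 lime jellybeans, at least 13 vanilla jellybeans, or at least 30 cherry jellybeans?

The worst case stops just short of every target: 2 blueberry, 2 pear, 22 butterscotch, 8 lime, 12 vanilla, 29 cherry — 2 + 2 + 22 + 8 + 12 + 29 = 75 jellybeans.
One more jellybean must push some flavor to its target, so 75 + 1 = 76.

76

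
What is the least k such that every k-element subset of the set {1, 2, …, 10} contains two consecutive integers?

Partition {1, …, 10} into 5 pairs: {1,2}, {3,4}, …, {9,10}.
Choosing 5 integers — say the 5 even numbers 2, 4, …, 10 — takes one from each pair and avoids the property.
Choosing 6 forces two into the same pair by pigeonhole, and those are consecutive. So 6.

6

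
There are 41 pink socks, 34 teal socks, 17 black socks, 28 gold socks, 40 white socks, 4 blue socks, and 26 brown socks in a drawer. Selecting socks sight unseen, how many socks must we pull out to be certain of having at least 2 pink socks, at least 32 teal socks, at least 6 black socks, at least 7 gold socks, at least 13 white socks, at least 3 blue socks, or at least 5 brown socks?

62

The worst case stops just short of every target: 1 pink, 31 teal, 5 black, 6 gold, 12 white, 2 blue, 4 brown — 1 + 31 + 5 + 6 + 12 + 2 + 4 = 61 socks.
One more sock must push some color to its target, so 61 + 1 = 62.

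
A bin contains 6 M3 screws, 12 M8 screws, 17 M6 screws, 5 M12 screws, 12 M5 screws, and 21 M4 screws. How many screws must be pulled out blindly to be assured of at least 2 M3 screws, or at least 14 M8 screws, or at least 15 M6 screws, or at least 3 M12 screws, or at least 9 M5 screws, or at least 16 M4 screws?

Each of the 6 sizes has its own threshold; avoid all of them simultaneously.
The worst case stops just short of every target: 1 M3, all 12 M8, 14 M6, 2 M12, 8 M5, 15 M4 — 1 + 12 + 14 + 2 + 8 + 15 = 52 screws.
One more screw must push some size to its target, so 52 + 1 = 53.

53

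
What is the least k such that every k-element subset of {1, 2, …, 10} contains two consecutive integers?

Partition {1, …, 10} into 5 pairs: {1,2}, {3,4}, …, {9,10}.
Choosing 5 integers — say the 5 even numbers 2, 4, …, 10 — takes one from each pair and avoids the property.
Choosing 6 forces two into the same pair by pigeonhole, and those are consecutive. So 6.

6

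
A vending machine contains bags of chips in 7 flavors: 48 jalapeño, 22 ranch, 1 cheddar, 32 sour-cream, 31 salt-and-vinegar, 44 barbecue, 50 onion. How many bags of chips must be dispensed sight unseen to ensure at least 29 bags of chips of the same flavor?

In the worst case we take at most 28 of each flavor, but all 22 ranch and all 1 cheddar (fewer than 28), giving 28 + 22 + 1 + 28 + 28 + 28 + 28 = 163.
One more bag of chips then forces some flavor to 29, so 163 + 1 = 164.

164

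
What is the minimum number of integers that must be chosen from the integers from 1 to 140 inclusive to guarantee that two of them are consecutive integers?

71

Partition {1, …, 140} into 70 pairs: {1,2}, {3,4}, …, {139,140}.
Choosing 70 integers — say the 70 even numbers 2, 4, …, 140 — takes one from each pair and avoids the property.
Choosing 71 forces two into the same pair by pigeonhole, and those are consecutive. So 71.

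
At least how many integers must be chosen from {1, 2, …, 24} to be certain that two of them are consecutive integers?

13

Partition {1, …, 24} into 12 pairs: {1,2}, {3,4}, …, {23,24}.
Choosing 12 integers — say the 12 even numbers 2, 4, …, 24 — takes one from each pair and avoids the property.
Choosing 13 forces two into the same pair by pigeonhole, and those are consecutive. So 13.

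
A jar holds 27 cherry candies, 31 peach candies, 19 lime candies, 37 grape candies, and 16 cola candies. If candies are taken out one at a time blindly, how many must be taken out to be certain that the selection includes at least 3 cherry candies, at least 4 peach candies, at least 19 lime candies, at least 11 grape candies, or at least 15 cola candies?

48

Each of the 5 flavors has its own threshold; avoid all of them simultaneously.
The worst case stops just short of every target: 2 cherry, 3 peach, 18 lime, 10 grape, 14 cola — 2 + 3 + 18 + 10 + 14 = 47 candies.
One more candy must push some flavor to its target, so 47 + 1 = 48.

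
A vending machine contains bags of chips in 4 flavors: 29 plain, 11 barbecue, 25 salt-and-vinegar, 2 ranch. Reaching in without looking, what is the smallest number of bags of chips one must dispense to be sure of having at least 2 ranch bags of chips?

The worst case draws every non-ranch bag of chips first: 29 + 11 + 25 = 65.
The next 2 draws are then forced to be ranch, giving 65 + 2 = 67.

67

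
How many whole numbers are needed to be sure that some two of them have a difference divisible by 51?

52

Two integers differ by a multiple of 51 exactly when they share a remainder mod 51.
There are 51 residue classes mod 51, so 51 integers can all lie in distinct classes.
One more integer must repeat a residue, giving a difference divisible by 51. So n = 51 + 1 = 52.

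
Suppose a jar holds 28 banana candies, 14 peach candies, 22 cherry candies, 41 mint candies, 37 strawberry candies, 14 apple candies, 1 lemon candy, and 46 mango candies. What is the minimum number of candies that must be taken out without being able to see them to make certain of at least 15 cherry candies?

196

The worst case draws every non-cherry candy first: 28 + 14 + 41 + 37 + 14 + 1 + 46 = 181.
The next 15 draws are then forced to be cherry, giving 181 + 15 = 196.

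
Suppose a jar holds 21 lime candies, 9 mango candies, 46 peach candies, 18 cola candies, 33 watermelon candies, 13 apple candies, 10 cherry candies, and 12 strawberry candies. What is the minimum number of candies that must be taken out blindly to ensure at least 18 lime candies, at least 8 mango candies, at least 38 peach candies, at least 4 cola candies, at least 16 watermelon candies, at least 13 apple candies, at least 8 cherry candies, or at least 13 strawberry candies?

The worst case stops just short of every target: 17 lime, 7 mango, 37 peach, 3 cola, 15 watermelon, 12 apple, 7 cherry, 12 strawberry — 17 + 7 + 37 + 3 + 15 + 12 + 7 + 12 = 110 candies.
One more candy must push some flavor to its target, so 110 + 1 = 111.

111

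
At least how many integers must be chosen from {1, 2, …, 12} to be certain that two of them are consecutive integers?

Partition {1, …, 12} into 6 pairs: {1,2}, {3,4}, …, {11,12}.
Choosing 6 integers — say the 6 even numbers 2, 4, …, 12 — takes one from each pair and avoids the property.
Choosing 7 forces two into the same pair by pigeonhole, and those are consecutive. So 7.

7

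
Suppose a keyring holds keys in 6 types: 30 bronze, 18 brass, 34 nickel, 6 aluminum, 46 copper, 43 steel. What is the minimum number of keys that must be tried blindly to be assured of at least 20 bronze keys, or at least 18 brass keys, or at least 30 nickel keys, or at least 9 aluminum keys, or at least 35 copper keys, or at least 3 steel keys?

Each of the 6 types has its own threshold; avoid all of them simultaneously.
The worst case stops just short of every target: 19 bronze, 17 brass, 29 nickel, all 6 aluminum, 34 copper, 2 steel — 19 + 17 + 29 + 6 + 34 + 2 = 107 keys.
One more key must push some type to its target, so 107 + 1 = 108.

108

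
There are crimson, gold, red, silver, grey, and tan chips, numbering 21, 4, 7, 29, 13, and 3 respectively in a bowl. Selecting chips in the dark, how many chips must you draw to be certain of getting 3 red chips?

The worst case draws every non-red chip first: 21 + 4 + 29 + 13 + 3 = 70.
The next 3 draws are then forced to be red, giving 70 + 3 = 73.

73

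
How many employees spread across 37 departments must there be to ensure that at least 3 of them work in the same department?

75

There are 37 departments acting as pigeonholes.
With 37 × 2 = 74 employees we could place exactly 2 in each, with no class reaching 3.
One more forces some class to hold 3, so 74 + 1 = 75.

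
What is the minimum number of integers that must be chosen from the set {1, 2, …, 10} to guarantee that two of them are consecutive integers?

Partition {1, …, 10} into 5 pairs: {1,2}, {3,4}, …, {9,10}.
Choosing 5 integers — say the 5 even numbers 2, 4, …, 10 — takes one from each pair and avoids the property.
Choosing 6 forces two into the same pair by pigeonhole, and those are consecutive. So 6.

6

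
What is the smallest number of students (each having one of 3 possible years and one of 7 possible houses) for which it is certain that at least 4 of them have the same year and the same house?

There are 3 × 7 = 21 (year, house) combinations acting as pigeonholes.
With 21 × 3 = 63 students we could place exactly 3 in each, with no (year, house) pair reaching 4.
One more forces some (year, house) pair to hold 4, so 63 + 1 = 64.

64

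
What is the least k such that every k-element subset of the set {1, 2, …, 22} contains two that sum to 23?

Partition {1, …, 22} into 11 pairs: {1,22}, {2,21}, …, {11,12}.
Choosing 11 integers — say the integers 1 through 11 — takes one from each pair and avoids the property.
Choosing 12 forces two into the same pair by pigeonhole, and those sum to 23. So 12.

12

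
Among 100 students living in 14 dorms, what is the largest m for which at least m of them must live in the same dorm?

If each of the 14 dorms held at most 7, the total would be at most 14 × 7 = 98 < 100, a contradiction.
So at least one holds ⌈100/14⌉ = 8.

8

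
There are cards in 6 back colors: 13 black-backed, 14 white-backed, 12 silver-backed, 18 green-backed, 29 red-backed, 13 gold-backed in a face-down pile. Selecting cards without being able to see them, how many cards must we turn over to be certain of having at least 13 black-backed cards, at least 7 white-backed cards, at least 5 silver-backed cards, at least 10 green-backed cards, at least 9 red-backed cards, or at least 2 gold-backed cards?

The worst case stops just short of every target: 12 black-backed, 6 white-backed, 4 silver-backed, 9 green-backed, 8 red-backed, 1 gold-backed — 12 + 6 + 4 + 9 + 8 + 1 = 40 cards.
One more card must push some back color to its target, so 40 + 1 = 41.

41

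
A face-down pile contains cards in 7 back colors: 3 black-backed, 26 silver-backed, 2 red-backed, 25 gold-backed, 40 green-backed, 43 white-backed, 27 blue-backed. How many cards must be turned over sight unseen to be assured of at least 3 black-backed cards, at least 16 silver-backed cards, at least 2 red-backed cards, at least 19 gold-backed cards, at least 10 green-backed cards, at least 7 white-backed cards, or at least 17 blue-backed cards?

The worst case stops just short of every target: 2 black-backed, 15 silver-backed, 1 red-backed, 18 gold-backed, 9 green-backed, 6 white-backed, 16 blue-backed — 2 + 15 + 1 + 18 + 9 + 6 + 16 = 67 cards.
One more card must push some back color to its target, so 67 + 1 = 68.

68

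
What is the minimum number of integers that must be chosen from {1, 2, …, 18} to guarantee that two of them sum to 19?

10

Partition {1, …, 18} into 9 pairs: {1,18}, {2,17}, …, {9,10}.
Choosing 9 integers — say the integers 1 through 9 — takes one from each pair and avoids the property.
Choosing 10 forces two into the same pair by pigeonhole, and those sum to 19. So 10.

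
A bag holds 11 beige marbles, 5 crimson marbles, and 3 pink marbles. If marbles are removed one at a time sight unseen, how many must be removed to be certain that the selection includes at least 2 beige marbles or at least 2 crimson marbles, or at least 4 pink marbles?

The worst case stops just short of every target: 1 beige, 1 crimson, 3 pink — 1 + 1 + 3 = 5 marbles.
One more marble must push some color to its target, so 5 + 1 = 6.

6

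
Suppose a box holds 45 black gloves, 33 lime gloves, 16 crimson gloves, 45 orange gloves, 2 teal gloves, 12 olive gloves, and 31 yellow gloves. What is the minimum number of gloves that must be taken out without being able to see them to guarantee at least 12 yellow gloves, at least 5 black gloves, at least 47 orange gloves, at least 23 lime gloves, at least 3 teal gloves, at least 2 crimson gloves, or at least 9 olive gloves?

The worst case stops just short of every target: 4 black, 22 lime, 1 crimson, all 45 orange, 2 teal, 8 olive, 11 yellow — 4 + 22 + 1 + 45 + 2 + 8 + 11 = 93 gloves.
One more glove must push some color to its target, so 93 + 1 = 94.

94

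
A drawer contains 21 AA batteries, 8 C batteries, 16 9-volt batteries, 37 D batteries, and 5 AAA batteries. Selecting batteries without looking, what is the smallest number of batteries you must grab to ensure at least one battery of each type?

The hardest type to obtain is AAA: we could draw every other battery first — 87 − 5 = 82 batteries — without a single AAA one.
The next draw must be AAA, so 82 + 1 = 83.

83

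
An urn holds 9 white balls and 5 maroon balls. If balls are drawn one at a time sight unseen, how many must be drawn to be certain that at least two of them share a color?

3

Treat the 2 colors as pigeonholes.
The worst case takes 1 ball of each color without reaching 2 of any: 2 × 1 = 2.
The next ball must bring some color to 2, so 2 + 1 = 3.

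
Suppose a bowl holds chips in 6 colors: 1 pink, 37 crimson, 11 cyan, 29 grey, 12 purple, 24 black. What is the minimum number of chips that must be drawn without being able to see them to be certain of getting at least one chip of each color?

The hardest color to obtain is pink: we could draw every other chip first — 114 − 1 = 113 chips — without a single pink one.
The next draw must be pink, so 113 + 1 = 114.

114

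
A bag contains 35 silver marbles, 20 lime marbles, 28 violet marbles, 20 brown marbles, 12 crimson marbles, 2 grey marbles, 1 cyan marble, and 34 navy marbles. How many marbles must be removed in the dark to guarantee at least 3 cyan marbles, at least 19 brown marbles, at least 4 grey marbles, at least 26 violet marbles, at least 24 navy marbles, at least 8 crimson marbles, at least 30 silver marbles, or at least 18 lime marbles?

The worst case stops just short of every target: 29 silver, 17 lime, 25 violet, 18 brown, 7 crimson, all 2 grey, all 1 cyan, 23 navy — 29 + 17 + 25 + 18 + 7 + 2 + 1 + 23 = 122 marbles.
One more marble must push some color to its target, so 122 + 1 = 123.

123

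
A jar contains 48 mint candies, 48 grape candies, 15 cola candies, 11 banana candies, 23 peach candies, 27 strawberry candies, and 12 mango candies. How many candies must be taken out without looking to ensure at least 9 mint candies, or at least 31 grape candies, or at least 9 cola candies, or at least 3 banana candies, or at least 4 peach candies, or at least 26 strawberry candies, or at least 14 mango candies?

89

Each of the 7 flavors has its own threshold; avoid all of them simultaneously.
The worst case stops just short of every target: 8 mint, 30 grape, 8 cola, 2 banana, 3 peach, 25 strawberry, all 12 mango — 8 + 30 + 8 + 2 + 3 + 25 + 12 = 88 candies.
One more candy must push some flavor to its target, so 88 + 1 = 89.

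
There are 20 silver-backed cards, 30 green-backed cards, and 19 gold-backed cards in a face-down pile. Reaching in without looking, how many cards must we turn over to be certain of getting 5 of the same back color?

13

Treat the 3 back colors as pigeonholes.
The worst case takes 4 cards of each back color without reaching 5 of any: 3 × 4 = 12.
The next card must bring some back color to 5, so 12 + 1 = 13.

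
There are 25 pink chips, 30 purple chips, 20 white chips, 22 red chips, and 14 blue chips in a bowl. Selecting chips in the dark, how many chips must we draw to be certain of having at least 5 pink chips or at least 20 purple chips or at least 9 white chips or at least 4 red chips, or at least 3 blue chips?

37

The worst case stops just short of every target: 4 pink, 19 purple, 8 white, 3 red, 2 blue — 4 + 19 + 8 + 3 + 2 = 36 chips.
One more chip must push some color to its target, so 36 + 1 = 37.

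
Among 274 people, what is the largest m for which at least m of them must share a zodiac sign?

If each of the 12 zodiac signs held at most 22, the total would be at most 12 × 22 = 264 < 274, a contradiction.
So at least one holds ⌈274/12⌉ = 23.

23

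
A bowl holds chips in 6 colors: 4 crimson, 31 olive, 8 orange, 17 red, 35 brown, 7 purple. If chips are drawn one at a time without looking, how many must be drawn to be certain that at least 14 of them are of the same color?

In the worst case we take at most 13 of each color, but all 4 crimson, all 8 orange, and all 7 purple (fewer than 13), giving 4 + 13 + 8 + 13 + 13 + 7 = 58.
One more chip then forces some color to 14, so 58 + 1 = 59.

59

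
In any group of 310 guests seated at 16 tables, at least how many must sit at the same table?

20

If each of the 16 tables held at most 19, the total would be at most 16 × 19 = 304 < 310, a contradiction.
So at least one holds ⌈310/16⌉ = 20.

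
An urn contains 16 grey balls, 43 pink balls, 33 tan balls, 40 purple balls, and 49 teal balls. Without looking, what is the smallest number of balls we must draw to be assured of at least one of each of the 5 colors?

166

The hardest color to obtain is grey: we could draw every other ball first — 181 − 16 = 165 balls — without a single grey one.
The next draw must be grey, so 165 + 1 = 166.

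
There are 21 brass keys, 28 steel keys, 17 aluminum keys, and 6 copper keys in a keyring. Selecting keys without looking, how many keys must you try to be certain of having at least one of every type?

67

The hardest type to obtain is copper: we could draw every other key first — 72 − 6 = 66 keys — without a single copper one.
The next draw must be copper, so 66 + 1 = 67.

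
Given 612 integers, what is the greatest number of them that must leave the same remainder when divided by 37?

The 612 integers fall into 37 residue classes modulo 37.
If each of the 37 residue classes modulo 37 held at most 16, the total would be at most 37 × 16 = 592 < 612, a contradiction.
So at least one holds ⌈612/37⌉ = 17.

17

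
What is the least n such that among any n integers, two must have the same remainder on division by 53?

54

Two integers differ by a multiple of 53 exactly when they share a remainder mod 53.
There are 53 residue classes mod 53, so 53 integers can all lie in distinct classes.
One more integer must repeat a residue, giving a difference divisible by 53. So n = 53 + 1 = 54.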